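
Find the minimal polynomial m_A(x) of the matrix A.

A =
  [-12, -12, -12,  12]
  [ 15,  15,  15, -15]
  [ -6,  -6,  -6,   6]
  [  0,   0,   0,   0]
x^2 + 3*x

The characteristic polynomial is χ_A(x) = x^3*(x + 3), so the eigenvalues are known. The minimal polynomial is
  m_A(x) = Π_λ (x − λ)^{k_λ}
where k_λ is the size of the *largest* Jordan block for λ (equivalently, the smallest k with (A − λI)^k v = 0 for every generalised eigenvector v of λ).

  λ = -3: largest Jordan block has size 1, contributing (x + 3)
  λ = 0: largest Jordan block has size 1, contributing (x − 0)

So m_A(x) = x*(x + 3) = x^2 + 3*x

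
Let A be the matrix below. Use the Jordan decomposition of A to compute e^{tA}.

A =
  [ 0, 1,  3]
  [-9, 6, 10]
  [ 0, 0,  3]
e^{tA} =
  [-3*t*exp(3*t) + exp(3*t), t*exp(3*t), t^2*exp(3*t)/2 + 3*t*exp(3*t)]
  [-9*t*exp(3*t), 3*t*exp(3*t) + exp(3*t), 3*t^2*exp(3*t)/2 + 10*t*exp(3*t)]
  [0, 0, exp(3*t)]

Strategy: write A = P · J · P⁻¹ where J is a Jordan canonical form, so e^{tA} = P · e^{tJ} · P⁻¹, and e^{tJ} can be computed block-by-block.

A has Jordan form
J =
  [3, 1, 0]
  [0, 3, 1]
  [0, 0, 3]
(up to reordering of blocks).

Per-block formulas:
  For a 3×3 Jordan block J_3(3): exp(t · J_3(3)) = e^(3t)·(I + t·N + (t^2/2)·N^2), where N is the 3×3 nilpotent shift.

After assembling e^{tJ} and conjugating by P, we get:

e^{tA} =
  [-3*t*exp(3*t) + exp(3*t), t*exp(3*t), t^2*exp(3*t)/2 + 3*t*exp(3*t)]
  [-9*t*exp(3*t), 3*t*exp(3*t) + exp(3*t), 3*t^2*exp(3*t)/2 + 10*t*exp(3*t)]
  [0, 0, exp(3*t)]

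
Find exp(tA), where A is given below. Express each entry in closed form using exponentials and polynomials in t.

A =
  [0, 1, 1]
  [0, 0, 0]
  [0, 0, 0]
e^{tA} =
  [1, t, t]
  [0, 1, 0]
  [0, 0, 1]

Strategy: write A = P · J · P⁻¹ where J is a Jordan canonical form, so e^{tA} = P · e^{tJ} · P⁻¹, and e^{tJ} can be computed block-by-block.

A has Jordan form
J =
  [0, 1, 0]
  [0, 0, 0]
  [0, 0, 0]
(up to reordering of blocks).

Per-block formulas:
  For a 2×2 Jordan block J_2(0): exp(t · J_2(0)) = e^(0t)·(I + t·N), where N is the 2×2 nilpotent shift.
  For a 1×1 block at λ = 0: exp(t · [0]) = [e^(0t)].

After assembling e^{tJ} and conjugating by P, we get:

e^{tA} =
  [1, t, t]
  [0, 1, 0]
  [0, 0, 1]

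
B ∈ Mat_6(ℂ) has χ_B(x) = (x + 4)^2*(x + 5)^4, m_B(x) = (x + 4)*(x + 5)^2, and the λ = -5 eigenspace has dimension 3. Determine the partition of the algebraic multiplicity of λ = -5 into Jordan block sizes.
Block sizes for λ = -5: [2, 1, 1]

Step 1 — from the characteristic polynomial, algebraic multiplicity of λ = -5 is 4. From dim ker(B − (-5)·I) = 3, there are exactly 3 Jordan blocks for λ = -5.
Step 2 — from the minimal polynomial, the factor (x + 5)^2 tells us the largest block for λ = -5 has size 2.
Step 3 — with total size 4, 3 blocks, and largest block 2, the block sizes (in nonincreasing order) are [2, 1, 1].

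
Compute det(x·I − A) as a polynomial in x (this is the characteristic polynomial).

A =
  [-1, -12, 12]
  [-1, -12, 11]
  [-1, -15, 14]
x^3 - x^2 - 5*x - 3

Expanding det(x·I − A) (e.g. by cofactor expansion or by noting that A is similar to its Jordan form J, which has the same characteristic polynomial as A) gives
  χ_A(x) = x^3 - x^2 - 5*x - 3
which factors as (x - 3)*(x + 1)^2. The eigenvalues (with algebraic multiplicities) are λ = -1 with multiplicity 2, λ = 3 with multiplicity 1.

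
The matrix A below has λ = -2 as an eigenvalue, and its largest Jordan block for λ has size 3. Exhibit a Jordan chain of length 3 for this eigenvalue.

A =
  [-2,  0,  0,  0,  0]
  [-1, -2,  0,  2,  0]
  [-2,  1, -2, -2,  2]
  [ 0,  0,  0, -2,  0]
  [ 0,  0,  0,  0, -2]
A Jordan chain for λ = -2 of length 3:
v_1 = (0, 0, -1, 0, 0)ᵀ
v_2 = (0, -1, -2, 0, 0)ᵀ
v_3 = (1, 0, 0, 0, 0)ᵀ

Let N = A − (-2)·I. We want v_3 with N^3 v_3 = 0 but N^2 v_3 ≠ 0; then v_{j-1} := N · v_j for j = 3, …, 2.

Pick v_3 = (1, 0, 0, 0, 0)ᵀ.
Then v_2 = N · v_3 = (0, -1, -2, 0, 0)ᵀ.
Then v_1 = N · v_2 = (0, 0, -1, 0, 0)ᵀ.

Sanity check: (A − (-2)·I) v_1 = (0, 0, 0, 0, 0)ᵀ = 0. ✓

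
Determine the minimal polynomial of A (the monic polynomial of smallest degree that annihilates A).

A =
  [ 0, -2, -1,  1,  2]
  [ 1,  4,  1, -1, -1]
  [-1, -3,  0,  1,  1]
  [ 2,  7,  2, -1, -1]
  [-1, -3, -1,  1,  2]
x^2 - 2*x + 1

The characteristic polynomial is χ_A(x) = (x - 1)^5, so the eigenvalues are known. The minimal polynomial is
  m_A(x) = Π_λ (x − λ)^{k_λ}
where k_λ is the size of the *largest* Jordan block for λ (equivalently, the smallest k with (A − λI)^k v = 0 for every generalised eigenvector v of λ).

  λ = 1: largest Jordan block has size 2, contributing (x − 1)^2

So m_A(x) = (x - 1)^2 = x^2 - 2*x + 1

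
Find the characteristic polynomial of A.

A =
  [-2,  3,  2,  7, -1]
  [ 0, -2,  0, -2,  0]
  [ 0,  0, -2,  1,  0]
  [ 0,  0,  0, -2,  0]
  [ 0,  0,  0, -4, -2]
x^5 + 10*x^4 + 40*x^3 + 80*x^2 + 80*x + 32

Expanding det(x·I − A) (e.g. by cofactor expansion or by noting that A is similar to its Jordan form J, which has the same characteristic polynomial as A) gives
  χ_A(x) = x^5 + 10*x^4 + 40*x^3 + 80*x^2 + 80*x + 32
which factors as (x + 2)^5. The eigenvalues (with algebraic multiplicities) are λ = -2 with multiplicity 5.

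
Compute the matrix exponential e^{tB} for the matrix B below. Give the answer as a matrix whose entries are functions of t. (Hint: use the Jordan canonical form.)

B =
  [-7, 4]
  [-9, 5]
e^{tB} =
  [-6*t*exp(-t) + exp(-t), 4*t*exp(-t)]
  [-9*t*exp(-t), 6*t*exp(-t) + exp(-t)]

Strategy: write B = P · J · P⁻¹ where J is a Jordan canonical form, so e^{tB} = P · e^{tJ} · P⁻¹, and e^{tJ} can be computed block-by-block.

B has Jordan form
J =
  [-1,  1]
  [ 0, -1]
(up to reordering of blocks).

Per-block formulas:
  For a 2×2 Jordan block J_2(-1): exp(t · J_2(-1)) = e^(-1t)·(I + t·N), where N is the 2×2 nilpotent shift.

After assembling e^{tJ} and conjugating by P, we get:

e^{tB} =
  [-6*t*exp(-t) + exp(-t), 4*t*exp(-t)]
  [-9*t*exp(-t), 6*t*exp(-t) + exp(-t)]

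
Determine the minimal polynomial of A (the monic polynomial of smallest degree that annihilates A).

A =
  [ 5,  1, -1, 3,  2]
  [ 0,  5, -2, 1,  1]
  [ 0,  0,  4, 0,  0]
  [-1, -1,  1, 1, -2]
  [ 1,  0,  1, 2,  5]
x^3 - 12*x^2 + 48*x - 64

The characteristic polynomial is χ_A(x) = (x - 4)^5, so the eigenvalues are known. The minimal polynomial is
  m_A(x) = Π_λ (x − λ)^{k_λ}
where k_λ is the size of the *largest* Jordan block for λ (equivalently, the smallest k with (A − λI)^k v = 0 for every generalised eigenvector v of λ).

  λ = 4: largest Jordan block has size 3, contributing (x − 4)^3

So m_A(x) = (x - 4)^3 = x^3 - 12*x^2 + 48*x - 64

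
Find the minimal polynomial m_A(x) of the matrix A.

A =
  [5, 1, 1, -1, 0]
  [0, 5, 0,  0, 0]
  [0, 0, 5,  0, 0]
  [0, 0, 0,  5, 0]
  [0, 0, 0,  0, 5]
x^2 - 10*x + 25

The characteristic polynomial is χ_A(x) = (x - 5)^5, so the eigenvalues are known. The minimal polynomial is
  m_A(x) = Π_λ (x − λ)^{k_λ}
where k_λ is the size of the *largest* Jordan block for λ (equivalently, the smallest k with (A − λI)^k v = 0 for every generalised eigenvector v of λ).

  λ = 5: largest Jordan block has size 2, contributing (x − 5)^2

So m_A(x) = (x - 5)^2 = x^2 - 10*x + 25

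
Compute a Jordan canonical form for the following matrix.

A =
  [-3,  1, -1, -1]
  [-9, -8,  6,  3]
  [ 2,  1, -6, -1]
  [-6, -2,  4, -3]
J_3(-5) ⊕ J_1(-5)

The characteristic polynomial is
  det(x·I − A) = x^4 + 20*x^3 + 150*x^2 + 500*x + 625 = (x + 5)^4

Eigenvalues and multiplicities (the geometric multiplicity of λ is n − rank(A − λI), which equals the number of Jordan blocks for λ):
  λ = -5: algebraic multiplicity = 4, geometric multiplicity = 2

Determining the block sizes for each eigenvalue:
  λ = -5: with am = 4 and gm = 2, the partition is not yet determined (e.g. several partitions of 4 into 2 parts exist). Let N = A − (-5)·I. Computing rank(N^1) = 2, rank(N^2) = 1, rank(N^3) = 0; the number of blocks of size ≥ j is rank(N^{j−1}) − rank(N^j), giving [2, 1, 1]. So we have 1 block(s) of size 3, 1 block(s) of size 1 → block sizes [3, 1]

Assembling the blocks gives a Jordan form
J =
  [-5,  1,  0,  0]
  [ 0, -5,  1,  0]
  [ 0,  0, -5,  0]
  [ 0,  0,  0, -5]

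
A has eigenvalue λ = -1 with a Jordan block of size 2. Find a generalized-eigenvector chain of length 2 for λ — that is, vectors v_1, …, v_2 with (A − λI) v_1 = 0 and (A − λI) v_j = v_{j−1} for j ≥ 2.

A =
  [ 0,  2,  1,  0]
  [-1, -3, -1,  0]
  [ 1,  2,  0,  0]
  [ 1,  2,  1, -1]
A Jordan chain for λ = -1 of length 2:
v_1 = (1, -1, 1, 1)ᵀ
v_2 = (1, 0, 0, 0)ᵀ

Let N = A − (-1)·I. We want v_2 with N^2 v_2 = 0 but N^1 v_2 ≠ 0; then v_{j-1} := N · v_j for j = 2, …, 2.

Pick v_2 = (1, 0, 0, 0)ᵀ.
Then v_1 = N · v_2 = (1, -1, 1, 1)ᵀ.

Sanity check: (A − (-1)·I) v_1 = (0, 0, 0, 0)ᵀ = 0. ✓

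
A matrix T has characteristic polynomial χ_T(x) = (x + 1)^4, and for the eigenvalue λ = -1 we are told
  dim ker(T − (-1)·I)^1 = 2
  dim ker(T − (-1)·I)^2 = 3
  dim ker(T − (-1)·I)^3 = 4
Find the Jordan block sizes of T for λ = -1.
Block sizes for λ = -1: [3, 1]

From the dimensions of kernels of powers, the number of Jordan blocks of size at least j is d_j − d_{j−1} where d_j = dim ker(N^j) (with d_0 = 0). Computing the differences gives [2, 1, 1].
The number of blocks of size exactly k is (#blocks of size ≥ k) − (#blocks of size ≥ k + 1), so the partition is: 1 block(s) of size 1, 1 block(s) of size 3.
In nonincreasing order the block sizes are [3, 1].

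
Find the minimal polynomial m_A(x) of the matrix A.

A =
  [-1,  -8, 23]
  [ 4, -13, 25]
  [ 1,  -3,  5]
x^3 + 9*x^2 + 27*x + 27

The characteristic polynomial is χ_A(x) = (x + 3)^3, so the eigenvalues are known. The minimal polynomial is
  m_A(x) = Π_λ (x − λ)^{k_λ}
where k_λ is the size of the *largest* Jordan block for λ (equivalently, the smallest k with (A − λI)^k v = 0 for every generalised eigenvector v of λ).

  λ = -3: largest Jordan block has size 3, contributing (x + 3)^3

So m_A(x) = (x + 3)^3 = x^3 + 9*x^2 + 27*x + 27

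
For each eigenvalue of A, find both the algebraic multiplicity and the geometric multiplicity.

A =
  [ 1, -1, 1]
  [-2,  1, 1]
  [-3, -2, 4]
λ = 2: alg = 3, geom = 1

Step 1 — factor the characteristic polynomial to read off the algebraic multiplicities:
  χ_A(x) = (x - 2)^3

Step 2 — compute geometric multiplicities via the rank-nullity identity g(λ) = n − rank(A − λI):
  rank(A − (2)·I) = 2, so dim ker(A − (2)·I) = n − 2 = 1

Summary:
  λ = 2: algebraic multiplicity = 3, geometric multiplicity = 1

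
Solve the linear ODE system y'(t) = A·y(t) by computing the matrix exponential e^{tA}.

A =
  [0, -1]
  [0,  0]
e^{tA} =
  [1, -t]
  [0, 1]

Strategy: write A = P · J · P⁻¹ where J is a Jordan canonical form, so e^{tA} = P · e^{tJ} · P⁻¹, and e^{tJ} can be computed block-by-block.

A has Jordan form
J =
  [0, 1]
  [0, 0]
(up to reordering of blocks).

Per-block formulas:
  For a 2×2 Jordan block J_2(0): exp(t · J_2(0)) = e^(0t)·(I + t·N), where N is the 2×2 nilpotent shift.

After assembling e^{tJ} and conjugating by P, we get:

e^{tA} =
  [1, -t]
  [0, 1]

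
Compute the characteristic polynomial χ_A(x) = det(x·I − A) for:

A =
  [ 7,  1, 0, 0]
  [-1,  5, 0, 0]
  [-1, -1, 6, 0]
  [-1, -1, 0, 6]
x^4 - 24*x^3 + 216*x^2 - 864*x + 1296

Expanding det(x·I − A) (e.g. by cofactor expansion or by noting that A is similar to its Jordan form J, which has the same characteristic polynomial as A) gives
  χ_A(x) = x^4 - 24*x^3 + 216*x^2 - 864*x + 1296
which factors as (x - 6)^4. The eigenvalues (with algebraic multiplicities) are λ = 6 with multiplicity 4.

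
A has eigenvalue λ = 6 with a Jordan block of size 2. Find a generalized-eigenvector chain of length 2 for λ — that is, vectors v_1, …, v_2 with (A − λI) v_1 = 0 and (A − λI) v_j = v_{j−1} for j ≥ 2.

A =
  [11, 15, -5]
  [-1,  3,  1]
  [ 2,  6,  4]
A Jordan chain for λ = 6 of length 2:
v_1 = (5, -1, 2)ᵀ
v_2 = (1, 0, 0)ᵀ

Let N = A − (6)·I. We want v_2 with N^2 v_2 = 0 but N^1 v_2 ≠ 0; then v_{j-1} := N · v_j for j = 2, …, 2.

Pick v_2 = (1, 0, 0)ᵀ.
Then v_1 = N · v_2 = (5, -1, 2)ᵀ.

Sanity check: (A − (6)·I) v_1 = (0, 0, 0)ᵀ = 0. ✓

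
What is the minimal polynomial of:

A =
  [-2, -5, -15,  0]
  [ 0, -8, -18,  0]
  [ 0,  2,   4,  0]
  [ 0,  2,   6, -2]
x^2 + 4*x + 4

The characteristic polynomial is χ_A(x) = (x + 2)^4, so the eigenvalues are known. The minimal polynomial is
  m_A(x) = Π_λ (x − λ)^{k_λ}
where k_λ is the size of the *largest* Jordan block for λ (equivalently, the smallest k with (A − λI)^k v = 0 for every generalised eigenvector v of λ).

  λ = -2: largest Jordan block has size 2, contributing (x + 2)^2

So m_A(x) = (x + 2)^2 = x^2 + 4*x + 4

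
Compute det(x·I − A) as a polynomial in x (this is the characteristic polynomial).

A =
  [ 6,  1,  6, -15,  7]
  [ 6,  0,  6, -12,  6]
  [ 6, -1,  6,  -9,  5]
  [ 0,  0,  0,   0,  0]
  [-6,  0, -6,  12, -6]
x^5 - 6*x^4

Expanding det(x·I − A) (e.g. by cofactor expansion or by noting that A is similar to its Jordan form J, which has the same characteristic polynomial as A) gives
  χ_A(x) = x^5 - 6*x^4
which factors as x^4*(x - 6). The eigenvalues (with algebraic multiplicities) are λ = 0 with multiplicity 4, λ = 6 with multiplicity 1.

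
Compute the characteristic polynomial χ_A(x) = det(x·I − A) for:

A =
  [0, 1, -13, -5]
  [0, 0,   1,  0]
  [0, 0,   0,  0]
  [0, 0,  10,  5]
x^4 - 5*x^3

Expanding det(x·I − A) (e.g. by cofactor expansion or by noting that A is similar to its Jordan form J, which has the same characteristic polynomial as A) gives
  χ_A(x) = x^4 - 5*x^3
which factors as x^3*(x - 5). The eigenvalues (with algebraic multiplicities) are λ = 0 with multiplicity 3, λ = 5 with multiplicity 1.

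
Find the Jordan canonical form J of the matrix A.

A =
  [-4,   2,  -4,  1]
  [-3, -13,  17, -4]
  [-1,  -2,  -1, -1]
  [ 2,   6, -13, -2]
J_3(-5) ⊕ J_1(-5)

The characteristic polynomial is
  det(x·I − A) = x^4 + 20*x^3 + 150*x^2 + 500*x + 625 = (x + 5)^4

Eigenvalues and multiplicities (the geometric multiplicity of λ is n − rank(A − λI), which equals the number of Jordan blocks for λ):
  λ = -5: algebraic multiplicity = 4, geometric multiplicity = 2

Determining the block sizes for each eigenvalue:
  λ = -5: with am = 4 and gm = 2, the partition is not yet determined (e.g. several partitions of 4 into 2 parts exist). Let N = A − (-5)·I. Computing rank(N^1) = 2, rank(N^2) = 1, rank(N^3) = 0; the number of blocks of size ≥ j is rank(N^{j−1}) − rank(N^j), giving [2, 1, 1]. So we have 1 block(s) of size 3, 1 block(s) of size 1 → block sizes [3, 1]

Assembling the blocks gives a Jordan form
J =
  [-5,  1,  0,  0]
  [ 0, -5,  1,  0]
  [ 0,  0, -5,  0]
  [ 0,  0,  0, -5]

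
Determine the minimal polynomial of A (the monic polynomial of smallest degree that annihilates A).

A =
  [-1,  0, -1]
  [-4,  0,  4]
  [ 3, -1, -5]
x^3 + 6*x^2 + 12*x + 8

The characteristic polynomial is χ_A(x) = (x + 2)^3, so the eigenvalues are known. The minimal polynomial is
  m_A(x) = Π_λ (x − λ)^{k_λ}
where k_λ is the size of the *largest* Jordan block for λ (equivalently, the smallest k with (A − λI)^k v = 0 for every generalised eigenvector v of λ).

  λ = -2: largest Jordan block has size 3, contributing (x + 2)^3

So m_A(x) = (x + 2)^3 = x^3 + 6*x^2 + 12*x + 8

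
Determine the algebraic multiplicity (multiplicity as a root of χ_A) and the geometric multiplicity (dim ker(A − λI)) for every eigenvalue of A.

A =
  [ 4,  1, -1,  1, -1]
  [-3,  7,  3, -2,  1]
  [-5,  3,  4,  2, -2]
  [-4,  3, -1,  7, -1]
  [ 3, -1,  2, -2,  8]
λ = 6: alg = 5, geom = 2

Step 1 — factor the characteristic polynomial to read off the algebraic multiplicities:
  χ_A(x) = (x - 6)^5

Step 2 — compute geometric multiplicities via the rank-nullity identity g(λ) = n − rank(A − λI):
  rank(A − (6)·I) = 3, so dim ker(A − (6)·I) = n − 3 = 2

Summary:
  λ = 6: algebraic multiplicity = 5, geometric multiplicity = 2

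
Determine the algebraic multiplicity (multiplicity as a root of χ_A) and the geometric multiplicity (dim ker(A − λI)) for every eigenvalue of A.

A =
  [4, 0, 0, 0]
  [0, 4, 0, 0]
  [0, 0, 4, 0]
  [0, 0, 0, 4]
λ = 4: alg = 4, geom = 4

Step 1 — factor the characteristic polynomial to read off the algebraic multiplicities:
  χ_A(x) = (x - 4)^4

Step 2 — compute geometric multiplicities via the rank-nullity identity g(λ) = n − rank(A − λI):
  rank(A − (4)·I) = 0, so dim ker(A − (4)·I) = n − 0 = 4

Summary:
  λ = 4: algebraic multiplicity = 4, geometric multiplicity = 4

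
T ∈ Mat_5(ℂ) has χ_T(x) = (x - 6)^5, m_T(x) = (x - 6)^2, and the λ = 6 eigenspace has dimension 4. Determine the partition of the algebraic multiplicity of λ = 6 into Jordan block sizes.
Block sizes for λ = 6: [2, 1, 1, 1]

Step 1 — from the characteristic polynomial, algebraic multiplicity of λ = 6 is 5. From dim ker(T − (6)·I) = 4, there are exactly 4 Jordan blocks for λ = 6.
Step 2 — from the minimal polynomial, the factor (x − 6)^2 tells us the largest block for λ = 6 has size 2.
Step 3 — with total size 5, 4 blocks, and largest block 2, the block sizes (in nonincreasing order) are [2, 1, 1, 1].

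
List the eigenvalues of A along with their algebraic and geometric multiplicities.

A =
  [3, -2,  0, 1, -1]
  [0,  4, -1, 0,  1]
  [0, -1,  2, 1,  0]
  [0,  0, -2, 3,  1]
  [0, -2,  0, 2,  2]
λ = 2: alg = 1, geom = 1; λ = 3: alg = 4, geom = 2

Step 1 — factor the characteristic polynomial to read off the algebraic multiplicities:
  χ_A(x) = (x - 3)^4*(x - 2)

Step 2 — compute geometric multiplicities via the rank-nullity identity g(λ) = n − rank(A − λI):
  rank(A − (2)·I) = 4, so dim ker(A − (2)·I) = n − 4 = 1
  rank(A − (3)·I) = 3, so dim ker(A − (3)·I) = n − 3 = 2

Summary:
  λ = 2: algebraic multiplicity = 1, geometric multiplicity = 1
  λ = 3: algebraic multiplicity = 4, geometric multiplicity = 2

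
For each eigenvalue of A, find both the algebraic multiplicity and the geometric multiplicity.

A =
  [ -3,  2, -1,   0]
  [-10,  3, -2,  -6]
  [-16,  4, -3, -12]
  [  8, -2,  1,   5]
λ = -1: alg = 3, geom = 2; λ = 5: alg = 1, geom = 1

Step 1 — factor the characteristic polynomial to read off the algebraic multiplicities:
  χ_A(x) = (x - 5)*(x + 1)^3

Step 2 — compute geometric multiplicities via the rank-nullity identity g(λ) = n − rank(A − λI):
  rank(A − (-1)·I) = 2, so dim ker(A − (-1)·I) = n − 2 = 2
  rank(A − (5)·I) = 3, so dim ker(A − (5)·I) = n − 3 = 1

Summary:
  λ = -1: algebraic multiplicity = 3, geometric multiplicity = 2
  λ = 5: algebraic multiplicity = 1, geometric multiplicity = 1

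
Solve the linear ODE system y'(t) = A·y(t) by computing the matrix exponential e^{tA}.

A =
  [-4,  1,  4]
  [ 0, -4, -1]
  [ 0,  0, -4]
e^{tA} =
  [exp(-4*t), t*exp(-4*t), -t^2*exp(-4*t)/2 + 4*t*exp(-4*t)]
  [0, exp(-4*t), -t*exp(-4*t)]
  [0, 0, exp(-4*t)]

Strategy: write A = P · J · P⁻¹ where J is a Jordan canonical form, so e^{tA} = P · e^{tJ} · P⁻¹, and e^{tJ} can be computed block-by-block.

A has Jordan form
J =
  [-4,  1,  0]
  [ 0, -4,  1]
  [ 0,  0, -4]
(up to reordering of blocks).

Per-block formulas:
  For a 3×3 Jordan block J_3(-4): exp(t · J_3(-4)) = e^(-4t)·(I + t·N + (t^2/2)·N^2), where N is the 3×3 nilpotent shift.

After assembling e^{tJ} and conjugating by P, we get:

e^{tA} =
  [exp(-4*t), t*exp(-4*t), -t^2*exp(-4*t)/2 + 4*t*exp(-4*t)]
  [0, exp(-4*t), -t*exp(-4*t)]
  [0, 0, exp(-4*t)]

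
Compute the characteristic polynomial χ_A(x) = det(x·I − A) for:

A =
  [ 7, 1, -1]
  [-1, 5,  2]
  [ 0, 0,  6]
x^3 - 18*x^2 + 108*x - 216

Expanding det(x·I − A) (e.g. by cofactor expansion or by noting that A is similar to its Jordan form J, which has the same characteristic polynomial as A) gives
  χ_A(x) = x^3 - 18*x^2 + 108*x - 216
which factors as (x - 6)^3. The eigenvalues (with algebraic multiplicities) are λ = 6 with multiplicity 3.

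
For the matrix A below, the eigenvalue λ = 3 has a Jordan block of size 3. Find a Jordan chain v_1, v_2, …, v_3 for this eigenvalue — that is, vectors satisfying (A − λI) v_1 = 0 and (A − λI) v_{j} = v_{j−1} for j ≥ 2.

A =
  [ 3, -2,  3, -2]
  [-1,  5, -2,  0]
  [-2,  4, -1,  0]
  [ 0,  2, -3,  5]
A Jordan chain for λ = 3 of length 3:
v_1 = (-4, 2, 4, 4)ᵀ
v_2 = (0, -1, -2, 0)ᵀ
v_3 = (1, 0, 0, 0)ᵀ

Let N = A − (3)·I. We want v_3 with N^3 v_3 = 0 but N^2 v_3 ≠ 0; then v_{j-1} := N · v_j for j = 3, …, 2.

Pick v_3 = (1, 0, 0, 0)ᵀ.
Then v_2 = N · v_3 = (0, -1, -2, 0)ᵀ.
Then v_1 = N · v_2 = (-4, 2, 4, 4)ᵀ.

Sanity check: (A − (3)·I) v_1 = (0, 0, 0, 0)ᵀ = 0. ✓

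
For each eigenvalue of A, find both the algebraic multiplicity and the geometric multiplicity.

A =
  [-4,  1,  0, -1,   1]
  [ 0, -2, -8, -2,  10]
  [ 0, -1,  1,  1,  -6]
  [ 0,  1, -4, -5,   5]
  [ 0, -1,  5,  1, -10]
λ = -4: alg = 5, geom = 3

Step 1 — factor the characteristic polynomial to read off the algebraic multiplicities:
  χ_A(x) = (x + 4)^5

Step 2 — compute geometric multiplicities via the rank-nullity identity g(λ) = n − rank(A − λI):
  rank(A − (-4)·I) = 2, so dim ker(A − (-4)·I) = n − 2 = 3

Summary:
  λ = -4: algebraic multiplicity = 5, geometric multiplicity = 3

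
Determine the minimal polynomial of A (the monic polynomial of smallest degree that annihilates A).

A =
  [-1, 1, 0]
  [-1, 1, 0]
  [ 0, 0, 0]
x^2

The characteristic polynomial is χ_A(x) = x^3, so the eigenvalues are known. The minimal polynomial is
  m_A(x) = Π_λ (x − λ)^{k_λ}
where k_λ is the size of the *largest* Jordan block for λ (equivalently, the smallest k with (A − λI)^k v = 0 for every generalised eigenvector v of λ).

  λ = 0: largest Jordan block has size 2, contributing (x − 0)^2

So m_A(x) = x^2 = x^2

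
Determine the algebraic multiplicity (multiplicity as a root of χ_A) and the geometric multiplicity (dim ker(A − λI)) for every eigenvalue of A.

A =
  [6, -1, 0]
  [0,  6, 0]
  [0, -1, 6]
λ = 6: alg = 3, geom = 2

Step 1 — factor the characteristic polynomial to read off the algebraic multiplicities:
  χ_A(x) = (x - 6)^3

Step 2 — compute geometric multiplicities via the rank-nullity identity g(λ) = n − rank(A − λI):
  rank(A − (6)·I) = 1, so dim ker(A − (6)·I) = n − 1 = 2

Summary:
  λ = 6: algebraic multiplicity = 3, geometric multiplicity = 2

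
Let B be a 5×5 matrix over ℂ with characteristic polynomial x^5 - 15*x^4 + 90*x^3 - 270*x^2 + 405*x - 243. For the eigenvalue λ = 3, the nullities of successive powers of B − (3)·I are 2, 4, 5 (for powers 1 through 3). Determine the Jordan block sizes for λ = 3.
Block sizes for λ = 3: [3, 2]

From the dimensions of kernels of powers, the number of Jordan blocks of size at least j is d_j − d_{j−1} where d_j = dim ker(N^j) (with d_0 = 0). Computing the differences gives [2, 2, 1].
The number of blocks of size exactly k is (#blocks of size ≥ k) − (#blocks of size ≥ k + 1), so the partition is: 1 block(s) of size 2, 1 block(s) of size 3.
In nonincreasing order the block sizes are [3, 2].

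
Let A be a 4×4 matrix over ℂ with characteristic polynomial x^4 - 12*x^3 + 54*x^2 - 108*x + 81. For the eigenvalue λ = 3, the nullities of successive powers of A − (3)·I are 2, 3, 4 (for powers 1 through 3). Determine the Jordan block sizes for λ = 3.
Block sizes for λ = 3: [3, 1]

From the dimensions of kernels of powers, the number of Jordan blocks of size at least j is d_j − d_{j−1} where d_j = dim ker(N^j) (with d_0 = 0). Computing the differences gives [2, 1, 1].
The number of blocks of size exactly k is (#blocks of size ≥ k) − (#blocks of size ≥ k + 1), so the partition is: 1 block(s) of size 1, 1 block(s) of size 3.
In nonincreasing order the block sizes are [3, 1].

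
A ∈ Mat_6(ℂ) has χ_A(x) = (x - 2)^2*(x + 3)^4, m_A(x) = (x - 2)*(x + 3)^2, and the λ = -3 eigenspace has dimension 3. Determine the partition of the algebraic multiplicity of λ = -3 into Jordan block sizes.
Block sizes for λ = -3: [2, 1, 1]

Step 1 — from the characteristic polynomial, algebraic multiplicity of λ = -3 is 4. From dim ker(A − (-3)·I) = 3, there are exactly 3 Jordan blocks for λ = -3.
Step 2 — from the minimal polynomial, the factor (x + 3)^2 tells us the largest block for λ = -3 has size 2.
Step 3 — with total size 4, 3 blocks, and largest block 2, the block sizes (in nonincreasing order) are [2, 1, 1].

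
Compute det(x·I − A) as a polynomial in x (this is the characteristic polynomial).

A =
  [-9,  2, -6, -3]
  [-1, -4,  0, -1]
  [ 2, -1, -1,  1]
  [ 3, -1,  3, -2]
x^4 + 16*x^3 + 96*x^2 + 256*x + 256

Expanding det(x·I − A) (e.g. by cofactor expansion or by noting that A is similar to its Jordan form J, which has the same characteristic polynomial as A) gives
  χ_A(x) = x^4 + 16*x^3 + 96*x^2 + 256*x + 256
which factors as (x + 4)^4. The eigenvalues (with algebraic multiplicities) are λ = -4 with multiplicity 4.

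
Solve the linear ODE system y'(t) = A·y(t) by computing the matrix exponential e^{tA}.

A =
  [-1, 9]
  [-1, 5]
e^{tA} =
  [-3*t*exp(2*t) + exp(2*t), 9*t*exp(2*t)]
  [-t*exp(2*t), 3*t*exp(2*t) + exp(2*t)]

Strategy: write A = P · J · P⁻¹ where J is a Jordan canonical form, so e^{tA} = P · e^{tJ} · P⁻¹, and e^{tJ} can be computed block-by-block.

A has Jordan form
J =
  [2, 1]
  [0, 2]
(up to reordering of blocks).

Per-block formulas:
  For a 2×2 Jordan block J_2(2): exp(t · J_2(2)) = e^(2t)·(I + t·N), where N is the 2×2 nilpotent shift.

After assembling e^{tJ} and conjugating by P, we get:

e^{tA} =
  [-3*t*exp(2*t) + exp(2*t), 9*t*exp(2*t)]
  [-t*exp(2*t), 3*t*exp(2*t) + exp(2*t)]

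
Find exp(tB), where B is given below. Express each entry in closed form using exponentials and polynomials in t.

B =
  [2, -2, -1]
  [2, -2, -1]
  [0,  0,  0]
e^{tB} =
  [2*t + 1, -2*t, -t]
  [2*t, 1 - 2*t, -t]
  [0, 0, 1]

Strategy: write B = P · J · P⁻¹ where J is a Jordan canonical form, so e^{tB} = P · e^{tJ} · P⁻¹, and e^{tJ} can be computed block-by-block.

B has Jordan form
J =
  [0, 1, 0]
  [0, 0, 0]
  [0, 0, 0]
(up to reordering of blocks).

Per-block formulas:
  For a 1×1 block at λ = 0: exp(t · [0]) = [e^(0t)].
  For a 2×2 Jordan block J_2(0): exp(t · J_2(0)) = e^(0t)·(I + t·N), where N is the 2×2 nilpotent shift.

After assembling e^{tJ} and conjugating by P, we get:

e^{tB} =
  [2*t + 1, -2*t, -t]
  [2*t, 1 - 2*t, -t]
  [0, 0, 1]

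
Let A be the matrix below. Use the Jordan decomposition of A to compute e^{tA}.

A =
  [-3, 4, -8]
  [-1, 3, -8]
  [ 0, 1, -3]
e^{tA} =
  [-2*t*exp(-t) + exp(-t), 4*t*exp(-t), -8*t*exp(-t)]
  [-t^2*exp(-t) - t*exp(-t), 2*t^2*exp(-t) + 4*t*exp(-t) + exp(-t), -4*t^2*exp(-t) - 8*t*exp(-t)]
  [-t^2*exp(-t)/2, t^2*exp(-t) + t*exp(-t), -2*t^2*exp(-t) - 2*t*exp(-t) + exp(-t)]

Strategy: write A = P · J · P⁻¹ where J is a Jordan canonical form, so e^{tA} = P · e^{tJ} · P⁻¹, and e^{tJ} can be computed block-by-block.

A has Jordan form
J =
  [-1,  1,  0]
  [ 0, -1,  1]
  [ 0,  0, -1]
(up to reordering of blocks).

Per-block formulas:
  For a 3×3 Jordan block J_3(-1): exp(t · J_3(-1)) = e^(-1t)·(I + t·N + (t^2/2)·N^2), where N is the 3×3 nilpotent shift.

After assembling e^{tJ} and conjugating by P, we get:

e^{tA} =
  [-2*t*exp(-t) + exp(-t), 4*t*exp(-t), -8*t*exp(-t)]
  [-t^2*exp(-t) - t*exp(-t), 2*t^2*exp(-t) + 4*t*exp(-t) + exp(-t), -4*t^2*exp(-t) - 8*t*exp(-t)]
  [-t^2*exp(-t)/2, t^2*exp(-t) + t*exp(-t), -2*t^2*exp(-t) - 2*t*exp(-t) + exp(-t)]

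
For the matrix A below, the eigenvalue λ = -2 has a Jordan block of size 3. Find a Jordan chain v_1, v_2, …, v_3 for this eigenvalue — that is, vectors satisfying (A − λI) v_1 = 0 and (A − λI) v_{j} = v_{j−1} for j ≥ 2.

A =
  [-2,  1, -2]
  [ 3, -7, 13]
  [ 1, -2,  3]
A Jordan chain for λ = -2 of length 3:
v_1 = (1, -2, -1)ᵀ
v_2 = (0, 3, 1)ᵀ
v_3 = (1, 0, 0)ᵀ

Let N = A − (-2)·I. We want v_3 with N^3 v_3 = 0 but N^2 v_3 ≠ 0; then v_{j-1} := N · v_j for j = 3, …, 2.

Pick v_3 = (1, 0, 0)ᵀ.
Then v_2 = N · v_3 = (0, 3, 1)ᵀ.
Then v_1 = N · v_2 = (1, -2, -1)ᵀ.

Sanity check: (A − (-2)·I) v_1 = (0, 0, 0)ᵀ = 0. ✓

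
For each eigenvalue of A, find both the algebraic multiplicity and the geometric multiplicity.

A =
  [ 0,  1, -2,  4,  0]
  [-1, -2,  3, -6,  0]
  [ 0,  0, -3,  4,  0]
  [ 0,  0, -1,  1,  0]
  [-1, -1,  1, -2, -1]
λ = -1: alg = 5, geom = 3

Step 1 — factor the characteristic polynomial to read off the algebraic multiplicities:
  χ_A(x) = (x + 1)^5

Step 2 — compute geometric multiplicities via the rank-nullity identity g(λ) = n − rank(A − λI):
  rank(A − (-1)·I) = 2, so dim ker(A − (-1)·I) = n − 2 = 3

Summary:
  λ = -1: algebraic multiplicity = 5, geometric multiplicity = 3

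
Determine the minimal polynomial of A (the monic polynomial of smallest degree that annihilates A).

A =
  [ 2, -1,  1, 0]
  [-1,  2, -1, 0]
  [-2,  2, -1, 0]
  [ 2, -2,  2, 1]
x^2 - 2*x + 1

The characteristic polynomial is χ_A(x) = (x - 1)^4, so the eigenvalues are known. The minimal polynomial is
  m_A(x) = Π_λ (x − λ)^{k_λ}
where k_λ is the size of the *largest* Jordan block for λ (equivalently, the smallest k with (A − λI)^k v = 0 for every generalised eigenvector v of λ).

  λ = 1: largest Jordan block has size 2, contributing (x − 1)^2

So m_A(x) = (x - 1)^2 = x^2 - 2*x + 1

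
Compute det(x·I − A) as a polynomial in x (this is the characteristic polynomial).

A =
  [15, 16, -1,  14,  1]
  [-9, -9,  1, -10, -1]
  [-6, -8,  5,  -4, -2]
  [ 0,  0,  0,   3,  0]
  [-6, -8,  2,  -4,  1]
x^5 - 15*x^4 + 90*x^3 - 270*x^2 + 405*x - 243

Expanding det(x·I − A) (e.g. by cofactor expansion or by noting that A is similar to its Jordan form J, which has the same characteristic polynomial as A) gives
  χ_A(x) = x^5 - 15*x^4 + 90*x^3 - 270*x^2 + 405*x - 243
which factors as (x - 3)^5. The eigenvalues (with algebraic multiplicities) are λ = 3 with multiplicity 5.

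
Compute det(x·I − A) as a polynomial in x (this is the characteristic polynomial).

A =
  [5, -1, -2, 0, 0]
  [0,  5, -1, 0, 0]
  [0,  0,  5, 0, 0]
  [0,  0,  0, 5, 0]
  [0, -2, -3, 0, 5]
x^5 - 25*x^4 + 250*x^3 - 1250*x^2 + 3125*x - 3125

Expanding det(x·I − A) (e.g. by cofactor expansion or by noting that A is similar to its Jordan form J, which has the same characteristic polynomial as A) gives
  χ_A(x) = x^5 - 25*x^4 + 250*x^3 - 1250*x^2 + 3125*x - 3125
which factors as (x - 5)^5. The eigenvalues (with algebraic multiplicities) are λ = 5 with multiplicity 5.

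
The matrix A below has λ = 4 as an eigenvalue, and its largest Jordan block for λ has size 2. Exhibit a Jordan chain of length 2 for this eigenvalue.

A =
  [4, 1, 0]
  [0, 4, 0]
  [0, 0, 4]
A Jordan chain for λ = 4 of length 2:
v_1 = (1, 0, 0)ᵀ
v_2 = (0, 1, 0)ᵀ

Let N = A − (4)·I. We want v_2 with N^2 v_2 = 0 but N^1 v_2 ≠ 0; then v_{j-1} := N · v_j for j = 2, …, 2.

Pick v_2 = (0, 1, 0)ᵀ.
Then v_1 = N · v_2 = (1, 0, 0)ᵀ.

Sanity check: (A − (4)·I) v_1 = (0, 0, 0)ᵀ = 0. ✓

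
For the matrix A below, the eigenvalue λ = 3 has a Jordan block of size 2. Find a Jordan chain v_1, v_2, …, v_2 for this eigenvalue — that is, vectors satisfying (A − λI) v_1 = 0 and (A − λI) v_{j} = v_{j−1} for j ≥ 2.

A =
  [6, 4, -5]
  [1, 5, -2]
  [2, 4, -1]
A Jordan chain for λ = 3 of length 2:
v_1 = (4, 2, 4)ᵀ
v_2 = (0, 1, 0)ᵀ

Let N = A − (3)·I. We want v_2 with N^2 v_2 = 0 but N^1 v_2 ≠ 0; then v_{j-1} := N · v_j for j = 2, …, 2.

Pick v_2 = (0, 1, 0)ᵀ.
Then v_1 = N · v_2 = (4, 2, 4)ᵀ.

Sanity check: (A − (3)·I) v_1 = (0, 0, 0)ᵀ = 0. ✓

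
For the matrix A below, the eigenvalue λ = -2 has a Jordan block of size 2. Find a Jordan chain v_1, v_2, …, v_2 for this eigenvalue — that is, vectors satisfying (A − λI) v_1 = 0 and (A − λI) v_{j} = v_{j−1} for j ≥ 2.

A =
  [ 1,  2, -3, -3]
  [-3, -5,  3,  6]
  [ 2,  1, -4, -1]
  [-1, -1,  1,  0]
A Jordan chain for λ = -2 of length 2:
v_1 = (3, -3, 2, -1)ᵀ
v_2 = (1, 0, 0, 0)ᵀ

Let N = A − (-2)·I. We want v_2 with N^2 v_2 = 0 but N^1 v_2 ≠ 0; then v_{j-1} := N · v_j for j = 2, …, 2.

Pick v_2 = (1, 0, 0, 0)ᵀ.
Then v_1 = N · v_2 = (3, -3, 2, -1)ᵀ.

Sanity check: (A − (-2)·I) v_1 = (0, 0, 0, 0)ᵀ = 0. ✓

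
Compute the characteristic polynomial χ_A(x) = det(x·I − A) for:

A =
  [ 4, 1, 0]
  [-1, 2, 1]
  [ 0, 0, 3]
x^3 - 9*x^2 + 27*x - 27

Expanding det(x·I − A) (e.g. by cofactor expansion or by noting that A is similar to its Jordan form J, which has the same characteristic polynomial as A) gives
  χ_A(x) = x^3 - 9*x^2 + 27*x - 27
which factors as (x - 3)^3. The eigenvalues (with algebraic multiplicities) are λ = 3 with multiplicity 3.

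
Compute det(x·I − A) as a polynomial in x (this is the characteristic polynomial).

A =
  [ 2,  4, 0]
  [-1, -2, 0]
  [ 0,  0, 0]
x^3

Expanding det(x·I − A) (e.g. by cofactor expansion or by noting that A is similar to its Jordan form J, which has the same characteristic polynomial as A) gives
  χ_A(x) = x^3
which factors as x^3. The eigenvalues (with algebraic multiplicities) are λ = 0 with multiplicity 3.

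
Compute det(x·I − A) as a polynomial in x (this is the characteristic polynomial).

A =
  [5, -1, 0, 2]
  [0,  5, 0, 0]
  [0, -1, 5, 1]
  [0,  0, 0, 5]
x^4 - 20*x^3 + 150*x^2 - 500*x + 625

Expanding det(x·I − A) (e.g. by cofactor expansion or by noting that A is similar to its Jordan form J, which has the same characteristic polynomial as A) gives
  χ_A(x) = x^4 - 20*x^3 + 150*x^2 - 500*x + 625
which factors as (x - 5)^4. The eigenvalues (with algebraic multiplicities) are λ = 5 with multiplicity 4.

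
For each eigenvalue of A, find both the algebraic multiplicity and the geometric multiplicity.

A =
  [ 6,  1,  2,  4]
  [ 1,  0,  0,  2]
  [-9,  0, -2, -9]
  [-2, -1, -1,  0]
λ = 1: alg = 4, geom = 2

Step 1 — factor the characteristic polynomial to read off the algebraic multiplicities:
  χ_A(x) = (x - 1)^4

Step 2 — compute geometric multiplicities via the rank-nullity identity g(λ) = n − rank(A − λI):
  rank(A − (1)·I) = 2, so dim ker(A − (1)·I) = n − 2 = 2

Summary:
  λ = 1: algebraic multiplicity = 4, geometric multiplicity = 2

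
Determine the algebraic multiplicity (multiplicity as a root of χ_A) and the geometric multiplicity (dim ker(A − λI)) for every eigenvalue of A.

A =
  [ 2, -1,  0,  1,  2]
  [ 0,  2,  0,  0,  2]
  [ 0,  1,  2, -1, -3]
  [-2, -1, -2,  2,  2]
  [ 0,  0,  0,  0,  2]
λ = 2: alg = 5, geom = 2

Step 1 — factor the characteristic polynomial to read off the algebraic multiplicities:
  χ_A(x) = (x - 2)^5

Step 2 — compute geometric multiplicities via the rank-nullity identity g(λ) = n − rank(A − λI):
  rank(A − (2)·I) = 3, so dim ker(A − (2)·I) = n − 3 = 2

Summary:
  λ = 2: algebraic multiplicity = 5, geometric multiplicity = 2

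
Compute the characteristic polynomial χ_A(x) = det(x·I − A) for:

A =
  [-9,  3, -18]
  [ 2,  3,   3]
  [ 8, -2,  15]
x^3 - 9*x^2 + 27*x - 27

Expanding det(x·I − A) (e.g. by cofactor expansion or by noting that A is similar to its Jordan form J, which has the same characteristic polynomial as A) gives
  χ_A(x) = x^3 - 9*x^2 + 27*x - 27
which factors as (x - 3)^3. The eigenvalues (with algebraic multiplicities) are λ = 3 with multiplicity 3.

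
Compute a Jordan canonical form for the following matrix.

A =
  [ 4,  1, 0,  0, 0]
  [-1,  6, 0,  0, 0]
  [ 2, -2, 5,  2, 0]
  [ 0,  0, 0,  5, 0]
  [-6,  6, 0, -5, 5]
J_2(5) ⊕ J_2(5) ⊕ J_1(5)

The characteristic polynomial is
  det(x·I − A) = x^5 - 25*x^4 + 250*x^3 - 1250*x^2 + 3125*x - 3125 = (x - 5)^5

Eigenvalues and multiplicities (the geometric multiplicity of λ is n − rank(A − λI), which equals the number of Jordan blocks for λ):
  λ = 5: algebraic multiplicity = 5, geometric multiplicity = 3

Determining the block sizes for each eigenvalue:
  λ = 5: with am = 5 and gm = 3, the partition is not yet determined (e.g. several partitions of 5 into 3 parts exist). Let N = A − (5)·I. Computing rank(N^1) = 2, rank(N^2) = 0; the number of blocks of size ≥ j is rank(N^{j−1}) − rank(N^j), giving [3, 2]. So we have 2 block(s) of size 2, 1 block(s) of size 1 → block sizes [2, 2, 1]

Assembling the blocks gives a Jordan form
J =
  [5, 1, 0, 0, 0]
  [0, 5, 0, 0, 0]
  [0, 0, 5, 1, 0]
  [0, 0, 0, 5, 0]
  [0, 0, 0, 0, 5]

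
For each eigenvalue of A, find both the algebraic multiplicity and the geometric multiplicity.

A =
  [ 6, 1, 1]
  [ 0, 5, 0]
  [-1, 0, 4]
λ = 5: alg = 3, geom = 1

Step 1 — factor the characteristic polynomial to read off the algebraic multiplicities:
  χ_A(x) = (x - 5)^3

Step 2 — compute geometric multiplicities via the rank-nullity identity g(λ) = n − rank(A − λI):
  rank(A − (5)·I) = 2, so dim ker(A − (5)·I) = n − 2 = 1

Summary:
  λ = 5: algebraic multiplicity = 3, geometric multiplicity = 1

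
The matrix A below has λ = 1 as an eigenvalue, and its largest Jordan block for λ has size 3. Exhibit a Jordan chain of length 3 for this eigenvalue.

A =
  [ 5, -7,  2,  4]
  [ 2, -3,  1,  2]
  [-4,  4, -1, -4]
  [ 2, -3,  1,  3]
A Jordan chain for λ = 1 of length 3:
v_1 = (2, 0, -8, 2)ᵀ
v_2 = (4, 2, -4, 2)ᵀ
v_3 = (1, 0, 0, 0)ᵀ

Let N = A − (1)·I. We want v_3 with N^3 v_3 = 0 but N^2 v_3 ≠ 0; then v_{j-1} := N · v_j for j = 3, …, 2.

Pick v_3 = (1, 0, 0, 0)ᵀ.
Then v_2 = N · v_3 = (4, 2, -4, 2)ᵀ.
Then v_1 = N · v_2 = (2, 0, -8, 2)ᵀ.

Sanity check: (A − (1)·I) v_1 = (0, 0, 0, 0)ᵀ = 0. ✓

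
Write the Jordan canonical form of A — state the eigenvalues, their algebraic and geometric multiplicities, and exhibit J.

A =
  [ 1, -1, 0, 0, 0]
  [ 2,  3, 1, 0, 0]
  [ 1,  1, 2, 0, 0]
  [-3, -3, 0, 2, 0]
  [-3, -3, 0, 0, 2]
J_3(2) ⊕ J_1(2) ⊕ J_1(2)

The characteristic polynomial is
  det(x·I − A) = x^5 - 10*x^4 + 40*x^3 - 80*x^2 + 80*x - 32 = (x - 2)^5

Eigenvalues and multiplicities (the geometric multiplicity of λ is n − rank(A − λI), which equals the number of Jordan blocks for λ):
  λ = 2: algebraic multiplicity = 5, geometric multiplicity = 3

Determining the block sizes for each eigenvalue:
  λ = 2: with am = 5 and gm = 3, the partition is not yet determined (e.g. several partitions of 5 into 3 parts exist). Let N = A − (2)·I. Computing rank(N^1) = 2, rank(N^2) = 1, rank(N^3) = 0; the number of blocks of size ≥ j is rank(N^{j−1}) − rank(N^j), giving [3, 1, 1]. So we have 1 block(s) of size 3, 2 block(s) of size 1 → block sizes [3, 1, 1]

Assembling the blocks gives a Jordan form
J =
  [2, 1, 0, 0, 0]
  [0, 2, 1, 0, 0]
  [0, 0, 2, 0, 0]
  [0, 0, 0, 2, 0]
  [0, 0, 0, 0, 2]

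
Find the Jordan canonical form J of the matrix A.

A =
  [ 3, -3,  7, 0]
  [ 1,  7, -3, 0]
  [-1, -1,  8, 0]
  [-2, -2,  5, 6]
J_3(6) ⊕ J_1(6)

The characteristic polynomial is
  det(x·I − A) = x^4 - 24*x^3 + 216*x^2 - 864*x + 1296 = (x - 6)^4

Eigenvalues and multiplicities (the geometric multiplicity of λ is n − rank(A − λI), which equals the number of Jordan blocks for λ):
  λ = 6: algebraic multiplicity = 4, geometric multiplicity = 2

Determining the block sizes for each eigenvalue:
  λ = 6: with am = 4 and gm = 2, the partition is not yet determined (e.g. several partitions of 4 into 2 parts exist). Let N = A − (6)·I. Computing rank(N^1) = 2, rank(N^2) = 1, rank(N^3) = 0; the number of blocks of size ≥ j is rank(N^{j−1}) − rank(N^j), giving [2, 1, 1]. So we have 1 block(s) of size 3, 1 block(s) of size 1 → block sizes [3, 1]

Assembling the blocks gives a Jordan form
J =
  [6, 1, 0, 0]
  [0, 6, 1, 0]
  [0, 0, 6, 0]
  [0, 0, 0, 6]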